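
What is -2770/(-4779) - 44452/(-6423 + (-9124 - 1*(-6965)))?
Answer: 118104124/20506689 ≈ 5.7593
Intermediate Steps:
-2770/(-4779) - 44452/(-6423 + (-9124 - 1*(-6965))) = -2770*(-1/4779) - 44452/(-6423 + (-9124 + 6965)) = 2770/4779 - 44452/(-6423 - 2159) = 2770/4779 - 44452/(-8582) = 2770/4779 - 44452*(-1/8582) = 2770/4779 + 22226/4291 = 118104124/20506689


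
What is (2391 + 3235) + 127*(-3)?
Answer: 5245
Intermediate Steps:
(2391 + 3235) + 127*(-3) = 5626 - 381 = 5245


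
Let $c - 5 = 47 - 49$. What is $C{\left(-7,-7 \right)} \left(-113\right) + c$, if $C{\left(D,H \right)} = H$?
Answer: $794$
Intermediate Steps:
$c = 3$ ($c = 5 + \left(47 - 49\right) = 5 - 2 = 3$)
$C{\left(-7,-7 \right)} \left(-113\right) + c = \left(-7\right) \left(-113\right) + 3 = 791 + 3 = 794$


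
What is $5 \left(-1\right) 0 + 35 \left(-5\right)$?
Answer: $-175$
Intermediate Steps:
$5 \left(-1\right) 0 + 35 \left(-5\right) = \left(-5\right) 0 - 175 = 0 - 175 = -175$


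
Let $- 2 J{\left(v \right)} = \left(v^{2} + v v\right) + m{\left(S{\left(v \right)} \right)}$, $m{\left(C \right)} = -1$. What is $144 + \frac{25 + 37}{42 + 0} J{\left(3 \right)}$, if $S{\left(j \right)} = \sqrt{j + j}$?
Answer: $\frac{5521}{42} \approx 131.45$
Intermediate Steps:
$S{\left(j \right)} = \sqrt{2} \sqrt{j}$ ($S{\left(j \right)} = \sqrt{2 j} = \sqrt{2} \sqrt{j}$)
$J{\left(v \right)} = \frac{1}{2} - v^{2}$ ($J{\left(v \right)} = - \frac{\left(v^{2} + v v\right) - 1}{2} = - \frac{\left(v^{2} + v^{2}\right) - 1}{2} = - \frac{2 v^{2} - 1}{2} = - \frac{-1 + 2 v^{2}}{2} = \frac{1}{2} - v^{2}$)
$144 + \frac{25 + 37}{42 + 0} J{\left(3 \right)} = 144 + \frac{25 + 37}{42 + 0} \left(\frac{1}{2} - 3^{2}\right) = 144 + \frac{62}{42} \left(\frac{1}{2} - 9\right) = 144 + 62 \cdot \frac{1}{42} \left(\frac{1}{2} - 9\right) = 144 + \frac{31}{21} \left(- \frac{17}{2}\right) = 144 - \frac{527}{42} = \frac{5521}{42}$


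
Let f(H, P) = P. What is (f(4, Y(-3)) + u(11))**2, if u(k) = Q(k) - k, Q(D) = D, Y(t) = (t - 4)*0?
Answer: 0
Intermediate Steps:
Y(t) = 0 (Y(t) = (-4 + t)*0 = 0)
u(k) = 0 (u(k) = k - k = 0)
(f(4, Y(-3)) + u(11))**2 = (0 + 0)**2 = 0**2 = 0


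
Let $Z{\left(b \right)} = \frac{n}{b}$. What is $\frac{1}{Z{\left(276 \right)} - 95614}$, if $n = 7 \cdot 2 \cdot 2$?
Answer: $- \frac{69}{6597359} \approx -1.0459 \cdot 10^{-5}$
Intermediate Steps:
$n = 28$ ($n = 14 \cdot 2 = 28$)
$Z{\left(b \right)} = \frac{28}{b}$
$\frac{1}{Z{\left(276 \right)} - 95614} = \frac{1}{\frac{28}{276} - 95614} = \frac{1}{28 \cdot \frac{1}{276} - 95614} = \frac{1}{\frac{7}{69} - 95614} = \frac{1}{- \frac{6597359}{69}} = - \frac{69}{6597359}$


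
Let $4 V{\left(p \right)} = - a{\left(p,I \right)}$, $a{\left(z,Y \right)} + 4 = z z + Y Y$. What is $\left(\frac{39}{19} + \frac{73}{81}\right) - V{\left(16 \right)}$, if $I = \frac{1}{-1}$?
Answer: $\frac{407551}{6156} \approx 66.204$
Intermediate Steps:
$I = -1$
$a{\left(z,Y \right)} = -4 + Y^{2} + z^{2}$ ($a{\left(z,Y \right)} = -4 + \left(z z + Y Y\right) = -4 + \left(z^{2} + Y^{2}\right) = -4 + \left(Y^{2} + z^{2}\right) = -4 + Y^{2} + z^{2}$)
$V{\left(p \right)} = \frac{3}{4} - \frac{p^{2}}{4}$ ($V{\left(p \right)} = \frac{\left(-1\right) \left(-4 + \left(-1\right)^{2} + p^{2}\right)}{4} = \frac{\left(-1\right) \left(-4 + 1 + p^{2}\right)}{4} = \frac{\left(-1\right) \left(-3 + p^{2}\right)}{4} = \frac{3 - p^{2}}{4} = \frac{3}{4} - \frac{p^{2}}{4}$)
$\left(\frac{39}{19} + \frac{73}{81}\right) - V{\left(16 \right)} = \left(\frac{39}{19} + \frac{73}{81}\right) - \left(\frac{3}{4} - \frac{16^{2}}{4}\right) = \left(39 \cdot \frac{1}{19} + 73 \cdot \frac{1}{81}\right) - \left(\frac{3}{4} - 64\right) = \left(\frac{39}{19} + \frac{73}{81}\right) - \left(\frac{3}{4} - 64\right) = \frac{4546}{1539} - - \frac{253}{4} = \frac{4546}{1539} + \frac{253}{4} = \frac{407551}{6156}$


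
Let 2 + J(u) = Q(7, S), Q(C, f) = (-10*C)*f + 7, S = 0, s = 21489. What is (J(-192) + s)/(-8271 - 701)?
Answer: -10747/4486 ≈ -2.3957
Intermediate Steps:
Q(C, f) = 7 - 10*C*f (Q(C, f) = -10*C*f + 7 = 7 - 10*C*f)
J(u) = 5 (J(u) = -2 + (7 - 10*7*0) = -2 + (7 + 0) = -2 + 7 = 5)
(J(-192) + s)/(-8271 - 701) = (5 + 21489)/(-8271 - 701) = 21494/(-8972) = 21494*(-1/8972) = -10747/4486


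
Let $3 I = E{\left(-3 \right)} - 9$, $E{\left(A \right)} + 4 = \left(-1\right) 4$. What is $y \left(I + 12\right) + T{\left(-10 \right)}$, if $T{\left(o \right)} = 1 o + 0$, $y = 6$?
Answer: $28$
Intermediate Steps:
$E{\left(A \right)} = -8$ ($E{\left(A \right)} = -4 - 4 = -8$)
$T{\left(o \right)} = o$ ($T{\left(o \right)} = o + 0 = o$)
$I = - \frac{17}{3}$ ($I = \frac{-8 - 9}{3} = \frac{1}{3} \left(-17\right) = - \frac{17}{3} \approx -5.6667$)
$y \left(I + 12\right) + T{\left(-10 \right)} = 6 \left(- \frac{17}{3} + 12\right) - 10 = 6 \cdot \frac{19}{3} - 10 = 38 - 10 = 28$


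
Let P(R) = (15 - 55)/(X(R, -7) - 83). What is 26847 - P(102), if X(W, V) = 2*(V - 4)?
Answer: 563779/21 ≈ 26847.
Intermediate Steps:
X(W, V) = -8 + 2*V (X(W, V) = 2*(-4 + V) = -8 + 2*V)
P(R) = 8/21 (P(R) = (15 - 55)/((-8 + 2*(-7)) - 83) = -40/((-8 - 14) - 83) = -40/(-22 - 83) = -40/(-105) = -40*(-1/105) = 8/21)
26847 - P(102) = 26847 - 1*8/21 = 26847 - 8/21 = 563779/21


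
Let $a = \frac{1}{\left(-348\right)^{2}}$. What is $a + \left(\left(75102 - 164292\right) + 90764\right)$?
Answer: $\frac{190617697}{121104} \approx 1574.0$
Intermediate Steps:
$a = \frac{1}{121104} \approx 8.2574 \cdot 10^{-6}$
$a + \left(\left(75102 - 164292\right) + 90764\right) = \frac{1}{121104} + \left(\left(75102 - 164292\right) + 90764\right) = \frac{1}{121104} + \left(-89190 + 90764\right) = \frac{1}{121104} + 1574 = \frac{190617697}{121104}$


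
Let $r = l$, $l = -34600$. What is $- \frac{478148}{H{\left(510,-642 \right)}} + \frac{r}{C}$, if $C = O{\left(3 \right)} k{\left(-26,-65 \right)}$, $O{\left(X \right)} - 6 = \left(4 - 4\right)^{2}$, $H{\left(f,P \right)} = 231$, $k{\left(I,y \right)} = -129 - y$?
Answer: $- \frac{665213}{336} \approx -1979.8$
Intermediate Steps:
$O{\left(X \right)} = 6$ ($O{\left(X \right)} = 6 + \left(4 - 4\right)^{2} = 6 + 0^{2} = 6 + 0 = 6$)
$C = -384$ ($C = 6 \left(-129 - -65\right) = 6 \left(-129 + 65\right) = 6 \left(-64\right) = -384$)
$r = -34600$
$- \frac{478148}{H{\left(510,-642 \right)}} + \frac{r}{C} = - \frac{478148}{231} - \frac{34600}{-384} = \left(-478148\right) \frac{1}{231} - - \frac{4325}{48} = - \frac{43468}{21} + \frac{4325}{48} = - \frac{665213}{336}$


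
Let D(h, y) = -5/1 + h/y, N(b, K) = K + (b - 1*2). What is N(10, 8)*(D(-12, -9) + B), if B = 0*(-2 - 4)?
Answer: -176/3 ≈ -58.667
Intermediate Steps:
N(b, K) = -2 + K + b (N(b, K) = K + (b - 2) = K + (-2 + b) = -2 + K + b)
B = 0 (B = 0*(-6) = 0)
D(h, y) = -5 + h/y (D(h, y) = -5*1 + h/y = -5 + h/y)
N(10, 8)*(D(-12, -9) + B) = (-2 + 8 + 10)*((-5 - 12/(-9)) + 0) = 16*((-5 - 12*(-⅑)) + 0) = 16*((-5 + 4/3) + 0) = 16*(-11/3 + 0) = 16*(-11/3) = -176/3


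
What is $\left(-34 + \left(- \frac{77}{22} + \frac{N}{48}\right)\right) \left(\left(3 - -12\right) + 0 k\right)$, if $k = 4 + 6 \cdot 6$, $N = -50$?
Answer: $- \frac{4625}{8} \approx -578.13$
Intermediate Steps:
$k = 40$ ($k = 4 + 36 = 40$)
$\left(-34 + \left(- \frac{77}{22} + \frac{N}{48}\right)\right) \left(\left(3 - -12\right) + 0 k\right) = \left(-34 - \left(\frac{7}{2} + \frac{25}{24}\right)\right) \left(\left(3 - -12\right) + 0 \cdot 40\right) = \left(-34 - \frac{109}{24}\right) \left(\left(3 + 12\right) + 0\right) = \left(-34 - \frac{109}{24}\right) \left(15 + 0\right) = \left(-34 - \frac{109}{24}\right) 15 = \left(- \frac{925}{24}\right) 15 = - \frac{4625}{8}$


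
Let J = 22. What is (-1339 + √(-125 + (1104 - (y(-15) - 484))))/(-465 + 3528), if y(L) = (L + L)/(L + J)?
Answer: -1339/3063 + √71897/21441 ≈ -0.42465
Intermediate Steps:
y(L) = 2*L/(22 + L) (y(L) = (L + L)/(L + 22) = (2*L)/(22 + L) = 2*L/(22 + L))
(-1339 + √(-125 + (1104 - (y(-15) - 484))))/(-465 + 3528) = (-1339 + √(-125 + (1104 - (2*(-15)/(22 - 15) - 484))))/(-465 + 3528) = (-1339 + √(-125 + (1104 - (2*(-15)/7 - 484))))/3063 = (-1339 + √(-125 + (1104 - (2*(-15)*(⅐) - 484))))*(1/3063) = (-1339 + √(-125 + (1104 - (-30/7 - 484))))*(1/3063) = (-1339 + √(-125 + (1104 - 1*(-3418/7))))*(1/3063) = (-1339 + √(-125 + (1104 + 3418/7)))*(1/3063) = (-1339 + √(-125 + 11146/7))*(1/3063) = (-1339 + √(10271/7))*(1/3063) = (-1339 + √71897/7)*(1/3063) = -1339/3063 + √71897/21441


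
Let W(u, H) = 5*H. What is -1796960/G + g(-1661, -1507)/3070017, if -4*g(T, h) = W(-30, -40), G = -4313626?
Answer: 2758456714810/6621452575821 ≈ 0.41659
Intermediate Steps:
g(T, h) = 50 (g(T, h) = -5*(-40)/4 = -¼*(-200) = 50)
-1796960/G + g(-1661, -1507)/3070017 = -1796960/(-4313626) + 50/3070017 = -1796960*(-1/4313626) + 50*(1/3070017) = 898480/2156813 + 50/3070017 = 2758456714810/6621452575821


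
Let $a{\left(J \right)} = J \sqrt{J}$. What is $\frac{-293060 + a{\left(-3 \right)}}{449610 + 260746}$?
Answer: $- \frac{73265}{177589} - \frac{3 i \sqrt{3}}{710356} \approx -0.41255 - 7.3149 \cdot 10^{-6} i$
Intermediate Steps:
$a{\left(J \right)} = J^{\frac{3}{2}}$
$\frac{-293060 + a{\left(-3 \right)}}{449610 + 260746} = \frac{-293060 + \left(-3\right)^{\frac{3}{2}}}{449610 + 260746} = \frac{-293060 - 3 i \sqrt{3}}{710356} = \left(-293060 - 3 i \sqrt{3}\right) \frac{1}{710356} = - \frac{73265}{177589} - \frac{3 i \sqrt{3}}{710356}$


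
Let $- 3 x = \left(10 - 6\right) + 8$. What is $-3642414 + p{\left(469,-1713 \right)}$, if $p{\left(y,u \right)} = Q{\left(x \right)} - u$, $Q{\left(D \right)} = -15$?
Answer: $-3640716$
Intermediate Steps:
$x = -4$ ($x = - \frac{\left(10 - 6\right) + 8}{3} = - \frac{4 + 8}{3} = \left(- \frac{1}{3}\right) 12 = -4$)
$p{\left(y,u \right)} = -15 - u$
$-3642414 + p{\left(469,-1713 \right)} = -3642414 - -1698 = -3642414 + \left(-15 + 1713\right) = -3642414 + 1698 = -3640716$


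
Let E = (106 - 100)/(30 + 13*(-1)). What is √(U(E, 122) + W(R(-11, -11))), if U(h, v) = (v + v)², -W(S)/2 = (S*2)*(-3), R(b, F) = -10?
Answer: 2*√14854 ≈ 243.75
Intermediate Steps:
W(S) = 12*S (W(S) = -2*S*2*(-3) = -2*2*S*(-3) = -(-12)*S = 12*S)
E = 6/17 (E = 6/(30 - 13) = 6/17 ≈ 0.35294)
U(h, v) = 4*v² (U(h, v) = (2*v)² = 4*v²)
√(U(E, 122) + W(R(-11, -11))) = √(4*122² + 12*(-10)) = √(4*14884 - 120) = √(59536 - 120) = √59416 = 2*√14854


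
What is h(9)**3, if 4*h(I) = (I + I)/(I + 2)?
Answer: 729/10648 ≈ 0.068464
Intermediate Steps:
h(I) = I/(2*(2 + I)) (h(I) = ((I + I)/(I + 2))/4 = ((2*I)/(2 + I))/4 = (2*I/(2 + I))/4 = I/(2*(2 + I)))
h(9)**3 = ((1/2)*9/(2 + 9))**3 = ((1/2)*9/11)**3 = ((1/2)*9*(1/11))**3 = (9/22)**3 = 729/10648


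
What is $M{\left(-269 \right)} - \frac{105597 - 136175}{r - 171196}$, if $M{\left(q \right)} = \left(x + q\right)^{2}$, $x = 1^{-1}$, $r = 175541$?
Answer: $\frac{312105858}{4345} \approx 71831.0$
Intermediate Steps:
$x = 1$
$M{\left(q \right)} = \left(1 + q\right)^{2}$
$M{\left(-269 \right)} - \frac{105597 - 136175}{r - 171196} = \left(1 - 269\right)^{2} - \frac{105597 - 136175}{175541 - 171196} = \left(-268\right)^{2} - - \frac{30578}{4345} = 71824 - \left(-30578\right) \frac{1}{4345} = 71824 - - \frac{30578}{4345} = 71824 + \frac{30578}{4345} = \frac{312105858}{4345}$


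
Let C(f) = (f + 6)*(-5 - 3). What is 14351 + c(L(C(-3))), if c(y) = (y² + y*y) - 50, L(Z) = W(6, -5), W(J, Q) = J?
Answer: 14373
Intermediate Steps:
C(f) = -48 - 8*f (C(f) = (6 + f)*(-8) = -48 - 8*f)
L(Z) = 6
c(y) = -50 + 2*y² (c(y) = (y² + y²) - 50 = 2*y² - 50 = -50 + 2*y²)
14351 + c(L(C(-3))) = 14351 + (-50 + 2*6²) = 14351 + (-50 + 2*36) = 14351 + (-50 + 72) = 14351 + 22 = 14373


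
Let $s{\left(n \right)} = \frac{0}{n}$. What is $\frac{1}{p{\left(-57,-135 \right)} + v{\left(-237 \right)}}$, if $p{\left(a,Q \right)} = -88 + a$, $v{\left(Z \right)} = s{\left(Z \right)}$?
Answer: $- \frac{1}{145} \approx -0.0068966$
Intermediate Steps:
$s{\left(n \right)} = 0$
$v{\left(Z \right)} = 0$
$\frac{1}{p{\left(-57,-135 \right)} + v{\left(-237 \right)}} = \frac{1}{\left(-88 - 57\right) + 0} = \frac{1}{-145 + 0} = \frac{1}{-145} = - \frac{1}{145}$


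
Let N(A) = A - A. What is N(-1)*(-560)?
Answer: 0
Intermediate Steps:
N(A) = 0
N(-1)*(-560) = 0*(-560) = 0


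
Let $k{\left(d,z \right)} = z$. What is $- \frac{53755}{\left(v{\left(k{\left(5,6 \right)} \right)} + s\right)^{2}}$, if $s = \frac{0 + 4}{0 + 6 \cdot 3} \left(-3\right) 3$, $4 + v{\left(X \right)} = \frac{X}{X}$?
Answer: $- \frac{10751}{5} \approx -2150.2$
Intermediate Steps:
$v{\left(X \right)} = -3$ ($v{\left(X \right)} = -4 + \frac{X}{X} = -4 + 1 = -3$)
$s = -2$ ($s = \frac{4}{0 + 18} \left(-3\right) 3 = \frac{4}{18} \left(-3\right) 3 = 4 \cdot \frac{1}{18} \left(-3\right) 3 = \frac{2}{9} \left(-3\right) 3 = \left(- \frac{2}{3}\right) 3 = -2$)
$- \frac{53755}{\left(v{\left(k{\left(5,6 \right)} \right)} + s\right)^{2}} = - \frac{53755}{\left(-3 - 2\right)^{2}} = - \frac{53755}{\left(-5\right)^{2}} = - \frac{53755}{25} = \left(-53755\right) \frac{1}{25} = - \frac{10751}{5}$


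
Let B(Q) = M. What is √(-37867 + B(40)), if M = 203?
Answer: 4*I*√2354 ≈ 194.07*I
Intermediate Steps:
B(Q) = 203
√(-37867 + B(40)) = √(-37867 + 203) = √(-37664) = 4*I*√2354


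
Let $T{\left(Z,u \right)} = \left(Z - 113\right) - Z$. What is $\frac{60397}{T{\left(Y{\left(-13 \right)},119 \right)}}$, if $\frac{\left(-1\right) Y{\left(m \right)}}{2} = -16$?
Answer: $- \frac{60397}{113} \approx -534.49$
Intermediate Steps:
$Y{\left(m \right)} = 32$ ($Y{\left(m \right)} = \left(-2\right) \left(-16\right) = 32$)
$T{\left(Z,u \right)} = -113$ ($T{\left(Z,u \right)} = \left(-113 + Z\right) - Z = -113$)
$\frac{60397}{T{\left(Y{\left(-13 \right)},119 \right)}} = \frac{60397}{-113} = 60397 \left(- \frac{1}{113}\right) = - \frac{60397}{113}$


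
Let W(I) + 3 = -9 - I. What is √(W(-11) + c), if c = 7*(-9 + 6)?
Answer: I*√22 ≈ 4.6904*I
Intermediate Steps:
W(I) = -12 - I (W(I) = -3 + (-9 - I) = -12 - I)
c = -21 (c = 7*(-3) = -21)
√(W(-11) + c) = √((-12 - 1*(-11)) - 21) = √((-12 + 11) - 21) = √(-1 - 21) = √(-22) = I*√22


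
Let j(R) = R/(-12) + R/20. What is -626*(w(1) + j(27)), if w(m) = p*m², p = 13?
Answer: -37873/5 ≈ -7574.6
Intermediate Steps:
j(R) = -R/30 (j(R) = R*(-1/12) + R*(1/20) = -R/12 + R/20 = -R/30)
w(m) = 13*m²
-626*(w(1) + j(27)) = -626*(13*1² - 1/30*27) = -626*(13*1 - 9/10) = -626*(13 - 9/10) = -626*121/10 = -37873/5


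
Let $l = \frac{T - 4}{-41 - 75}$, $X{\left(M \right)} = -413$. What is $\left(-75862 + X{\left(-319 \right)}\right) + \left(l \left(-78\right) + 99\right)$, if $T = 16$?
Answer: $- \frac{2208870}{29} \approx -76168.0$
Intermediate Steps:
$l = - \frac{3}{29}$ ($l = \frac{16 - 4}{-41 - 75} = \frac{12}{-41 - 75} = \frac{12}{-116} = 12 \left(- \frac{1}{116}\right) = - \frac{3}{29} \approx -0.10345$)
$\left(-75862 + X{\left(-319 \right)}\right) + \left(l \left(-78\right) + 99\right) = \left(-75862 - 413\right) + \left(\left(- \frac{3}{29}\right) \left(-78\right) + 99\right) = -76275 + \left(\frac{234}{29} + 99\right) = -76275 + \frac{3105}{29} = - \frac{2208870}{29}$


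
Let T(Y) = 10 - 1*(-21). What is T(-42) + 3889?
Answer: 3920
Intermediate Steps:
T(Y) = 31 (T(Y) = 10 + 21 = 31)
T(-42) + 3889 = 31 + 3889 = 3920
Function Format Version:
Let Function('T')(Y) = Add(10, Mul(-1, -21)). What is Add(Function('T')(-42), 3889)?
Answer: 3920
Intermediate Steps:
Function('T')(Y) = 31 (Function('T')(Y) = Add(10, 21) = 31)
Add(Function('T')(-42), 3889) = Add(31, 3889) = 3920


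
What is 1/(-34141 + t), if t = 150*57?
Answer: -1/25591 ≈ -3.9076e-5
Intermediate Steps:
t = 8550
1/(-34141 + t) = 1/(-34141 + 8550) = 1/(-25591) = -1/25591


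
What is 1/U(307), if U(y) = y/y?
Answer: 1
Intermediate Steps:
U(y) = 1
1/U(307) = 1/1 = 1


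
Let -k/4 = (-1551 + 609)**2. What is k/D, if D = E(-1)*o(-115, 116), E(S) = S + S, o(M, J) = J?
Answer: 443682/29 ≈ 15299.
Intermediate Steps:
E(S) = 2*S
D = -232 (D = (2*(-1))*116 = -2*116 = -232)
k = -3549456 (k = -4*(-1551 + 609)**2 = -4*(-942)**2 = -4*887364 = -3549456)
k/D = -3549456/(-232) = -3549456*(-1/232) = 443682/29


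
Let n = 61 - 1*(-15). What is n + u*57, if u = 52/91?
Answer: 760/7 ≈ 108.57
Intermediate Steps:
n = 76 (n = 61 + 15 = 76)
u = 4/7 (u = 52*(1/91) = 4/7 ≈ 0.57143)
n + u*57 = 76 + (4/7)*57 = 76 + 228/7 = 760/7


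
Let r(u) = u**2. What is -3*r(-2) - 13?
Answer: -25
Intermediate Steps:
-3*r(-2) - 13 = -3*(-2)**2 - 13 = -3*4 - 13 = -12 - 13 = -25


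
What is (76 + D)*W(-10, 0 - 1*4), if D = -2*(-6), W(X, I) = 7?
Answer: 616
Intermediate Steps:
D = 12
(76 + D)*W(-10, 0 - 1*4) = (76 + 12)*7 = 88*7 = 616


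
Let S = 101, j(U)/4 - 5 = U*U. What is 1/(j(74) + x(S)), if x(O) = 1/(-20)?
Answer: 20/438479 ≈ 4.5612e-5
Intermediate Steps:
j(U) = 20 + 4*U² (j(U) = 20 + 4*(U*U) = 20 + 4*U²)
x(O) = -1/20
1/(j(74) + x(S)) = 1/((20 + 4*74²) - 1/20) = 1/((20 + 4*5476) - 1/20) = 1/((20 + 21904) - 1/20) = 1/(21924 - 1/20) = 1/(438479/20) = 20/438479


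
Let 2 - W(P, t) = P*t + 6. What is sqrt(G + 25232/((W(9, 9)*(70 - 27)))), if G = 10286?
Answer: sqrt(137318708190)/3655 ≈ 101.39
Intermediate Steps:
W(P, t) = -4 - P*t (W(P, t) = 2 - (P*t + 6) = 2 - (6 + P*t) = 2 + (-6 - P*t) = -4 - P*t)
sqrt(G + 25232/((W(9, 9)*(70 - 27)))) = sqrt(10286 + 25232/(((-4 - 1*9*9)*(70 - 27)))) = sqrt(10286 + 25232/(((-4 - 81)*43))) = sqrt(10286 + 25232/((-85*43))) = sqrt(10286 + 25232/(-3655)) = sqrt(10286 + 25232*(-1/3655)) = sqrt(10286 - 25232/3655) = sqrt(37570098/3655) = sqrt(137318708190)/3655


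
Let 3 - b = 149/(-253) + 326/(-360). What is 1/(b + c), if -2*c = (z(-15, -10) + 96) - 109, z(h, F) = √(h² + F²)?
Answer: 22801377060/82185782221 + 5184729000*√13/82185782221 ≈ 0.50490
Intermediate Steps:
b = 204679/45540 (b = 3 - (149/(-253) + 326/(-360)) = 3 - (149*(-1/253) + 326*(-1/360)) = 3 - (-149/253 - 163/180) = 3 - 1*(-68059/45540) = 3 + 68059/45540 = 204679/45540 ≈ 4.4945)
z(h, F) = √(F² + h²)
c = 13/2 - 5*√13/2 (c = -((√((-10)² + (-15)²) + 96) - 109)/2 = -((√(100 + 225) + 96) - 109)/2 = -((√325 + 96) - 109)/2 = -((5*√13 + 96) - 109)/2 = -((96 + 5*√13) - 109)/2 = -(-13 + 5*√13)/2 = 13/2 - 5*√13/2 ≈ -2.5139)
1/(b + c) = 1/(204679/45540 + (13/2 - 5*√13/2)) = 1/(500689/45540 - 5*√13/2)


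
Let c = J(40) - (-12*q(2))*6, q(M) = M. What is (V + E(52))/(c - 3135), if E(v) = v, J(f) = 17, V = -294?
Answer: 121/1487 ≈ 0.081372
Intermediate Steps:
c = 161 (c = 17 - (-12*2)*6 = 17 - (-24)*6 = 17 - 1*(-144) = 17 + 144 = 161)
(V + E(52))/(c - 3135) = (-294 + 52)/(161 - 3135) = -242/(-2974) = -242*(-1/2974) = 121/1487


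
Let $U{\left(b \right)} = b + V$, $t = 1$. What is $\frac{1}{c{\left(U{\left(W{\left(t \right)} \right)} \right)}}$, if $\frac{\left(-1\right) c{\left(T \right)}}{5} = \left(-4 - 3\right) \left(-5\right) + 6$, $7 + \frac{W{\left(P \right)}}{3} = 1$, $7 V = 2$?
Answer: $- \frac{1}{205} \approx -0.0048781$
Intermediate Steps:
$V = \frac{2}{7}$ ($V = \frac{1}{7} \cdot 2 = \frac{2}{7} \approx 0.28571$)
$W{\left(P \right)} = -18$ ($W{\left(P \right)} = -21 + 3 \cdot 1 = -21 + 3 = -18$)
$U{\left(b \right)} = \frac{2}{7} + b$ ($U{\left(b \right)} = b + \frac{2}{7} = \frac{2}{7} + b$)
$c{\left(T \right)} = -205$ ($c{\left(T \right)} = - 5 \left(\left(-4 - 3\right) \left(-5\right) + 6\right) = - 5 \left(\left(-7\right) \left(-5\right) + 6\right) = - 5 \left(35 + 6\right) = \left(-5\right) 41 = -205$)
$\frac{1}{c{\left(U{\left(W{\left(t \right)} \right)} \right)}} = \frac{1}{-205} = - \frac{1}{205}$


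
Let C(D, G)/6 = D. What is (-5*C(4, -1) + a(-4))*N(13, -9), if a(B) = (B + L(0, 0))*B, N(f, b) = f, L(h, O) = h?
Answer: -1352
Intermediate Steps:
C(D, G) = 6*D
a(B) = B² (a(B) = (B + 0)*B = B*B = B²)
(-5*C(4, -1) + a(-4))*N(13, -9) = (-30*4 + (-4)²)*13 = (-5*24 + 16)*13 = (-120 + 16)*13 = -104*13 = -1352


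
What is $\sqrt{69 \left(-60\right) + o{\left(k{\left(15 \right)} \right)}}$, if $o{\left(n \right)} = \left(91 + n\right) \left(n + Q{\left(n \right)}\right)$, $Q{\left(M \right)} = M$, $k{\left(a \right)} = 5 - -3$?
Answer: $6 i \sqrt{71} \approx 50.557 i$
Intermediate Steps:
$k{\left(a \right)} = 8$ ($k{\left(a \right)} = 5 + 3 = 8$)
$o{\left(n \right)} = 2 n \left(91 + n\right)$ ($o{\left(n \right)} = \left(91 + n\right) \left(n + n\right) = \left(91 + n\right) 2 n = 2 n \left(91 + n\right)$)
$\sqrt{69 \left(-60\right) + o{\left(k{\left(15 \right)} \right)}} = \sqrt{69 \left(-60\right) + 2 \cdot 8 \left(91 + 8\right)} = \sqrt{-4140 + 2 \cdot 8 \cdot 99} = \sqrt{-4140 + 1584} = \sqrt{-2556} = 6 i \sqrt{71}$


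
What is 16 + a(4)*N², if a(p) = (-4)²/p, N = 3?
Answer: 52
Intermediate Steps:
a(p) = 16/p
16 + a(4)*N² = 16 + (16/4)*3² = 16 + (16*(¼))*9 = 16 + 4*9 = 16 + 36 = 52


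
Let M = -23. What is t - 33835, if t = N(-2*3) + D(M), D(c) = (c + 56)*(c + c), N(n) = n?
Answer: -35359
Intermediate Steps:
D(c) = 2*c*(56 + c) (D(c) = (56 + c)*(2*c) = 2*c*(56 + c))
t = -1524 (t = -2*3 + 2*(-23)*(56 - 23) = -6 + 2*(-23)*33 = -6 - 1518 = -1524)
t - 33835 = -1524 - 33835 = -35359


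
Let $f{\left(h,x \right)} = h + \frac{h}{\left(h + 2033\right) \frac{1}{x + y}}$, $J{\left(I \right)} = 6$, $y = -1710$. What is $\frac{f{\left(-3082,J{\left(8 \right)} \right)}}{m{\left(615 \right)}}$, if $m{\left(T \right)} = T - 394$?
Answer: $- \frac{8484746}{231829} \approx -36.599$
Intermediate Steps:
$m{\left(T \right)} = -394 + T$ ($m{\left(T \right)} = T - 394 = -394 + T$)
$f{\left(h,x \right)} = h + \frac{h \left(-1710 + x\right)}{2033 + h}$ ($f{\left(h,x \right)} = h + \frac{h}{\left(h + 2033\right) \frac{1}{x - 1710}} = h + \frac{h}{\left(2033 + h\right) \frac{1}{-1710 + x}} = h + \frac{h}{\frac{1}{-1710 + x} \left(2033 + h\right)} = h + h \frac{-1710 + x}{2033 + h} = h + \frac{h \left(-1710 + x\right)}{2033 + h}$)
$\frac{f{\left(-3082,J{\left(8 \right)} \right)}}{m{\left(615 \right)}} = \frac{\left(-3082\right) \frac{1}{2033 - 3082} \left(323 - 3082 + 6\right)}{-394 + 615} = \frac{\left(-3082\right) \frac{1}{-1049} \left(-2753\right)}{221} = \left(-3082\right) \left(- \frac{1}{1049}\right) \left(-2753\right) \frac{1}{221} = \left(- \frac{8484746}{1049}\right) \frac{1}{221} = - \frac{8484746}{231829}$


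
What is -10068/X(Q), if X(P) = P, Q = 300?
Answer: -839/25 ≈ -33.560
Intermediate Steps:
-10068/X(Q) = -10068/300 = -10068*1/300 = -839/25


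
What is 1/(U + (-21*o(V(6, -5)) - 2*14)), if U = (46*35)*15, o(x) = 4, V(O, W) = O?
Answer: 1/24038 ≈ 4.1601e-5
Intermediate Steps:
U = 24150 (U = 1610*15 = 24150)
1/(U + (-21*o(V(6, -5)) - 2*14)) = 1/(24150 + (-21*4 - 2*14)) = 1/(24150 + (-84 - 28)) = 1/(24150 - 112) = 1/24038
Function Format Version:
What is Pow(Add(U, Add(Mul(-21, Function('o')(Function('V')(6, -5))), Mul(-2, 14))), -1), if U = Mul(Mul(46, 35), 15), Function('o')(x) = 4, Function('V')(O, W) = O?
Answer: Rational(1, 24038) ≈ 4.1601e-5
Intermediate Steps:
U = 24150 (U = Mul(1610, 15) = 24150)
Pow(Add(U, Add(Mul(-21, Function('o')(Function('V')(6, -5))), Mul(-2, 14))), -1) = Pow(Add(24150, Add(Mul(-21, 4), Mul(-2, 14))), -1) = Pow(Add(24150, Add(-84, -28)), -1) = Pow(Add(24150, -112), -1) = Pow(24038, -1) = Rational(1, 24038)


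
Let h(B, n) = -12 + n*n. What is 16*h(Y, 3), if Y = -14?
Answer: -48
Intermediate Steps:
h(B, n) = -12 + n**2
16*h(Y, 3) = 16*(-12 + 3**2) = 16*(-12 + 9) = 16*(-3) = -48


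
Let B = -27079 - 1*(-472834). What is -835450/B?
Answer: -167090/89151 ≈ -1.8742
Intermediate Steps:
B = 445755 (B = -27079 + 472834 = 445755)
-835450/B = -835450/445755 = -835450*1/445755 = -167090/89151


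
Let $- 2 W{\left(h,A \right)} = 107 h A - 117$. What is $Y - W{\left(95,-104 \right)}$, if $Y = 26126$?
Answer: $- \frac{1005025}{2} \approx -5.0251 \cdot 10^{5}$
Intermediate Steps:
$W{\left(h,A \right)} = \frac{117}{2} - \frac{107 A h}{2}$ ($W{\left(h,A \right)} = - \frac{107 h A - 117}{2} = - \frac{107 A h - 117}{2} = - \frac{-117 + 107 A h}{2} = \frac{117}{2} - \frac{107 A h}{2}$)
$Y - W{\left(95,-104 \right)} = 26126 - \left(\frac{117}{2} - \left(-5564\right) 95\right) = 26126 - \left(\frac{117}{2} + 528580\right) = 26126 - \frac{1057277}{2} = - \frac{1005025}{2}$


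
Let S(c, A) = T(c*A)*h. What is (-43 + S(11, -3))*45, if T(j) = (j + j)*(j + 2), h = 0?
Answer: -1935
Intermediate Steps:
T(j) = 2*j*(2 + j) (T(j) = (2*j)*(2 + j) = 2*j*(2 + j))
S(c, A) = 0 (S(c, A) = (2*(c*A)*(2 + c*A))*0 = (2*(A*c)*(2 + A*c))*0 = (2*A*c*(2 + A*c))*0 = 0)
(-43 + S(11, -3))*45 = (-43 + 0)*45 = -43*45 = -1935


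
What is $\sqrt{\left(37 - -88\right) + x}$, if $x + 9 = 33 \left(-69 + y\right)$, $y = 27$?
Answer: $i \sqrt{1270} \approx 35.637 i$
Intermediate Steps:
$x = -1395$ ($x = -9 + 33 \left(-69 + 27\right) = -9 + 33 \left(-42\right) = -9 - 1386 = -1395$)
$\sqrt{\left(37 - -88\right) + x} = \sqrt{\left(37 - -88\right) - 1395} = \sqrt{\left(37 + 88\right) - 1395} = \sqrt{125 - 1395} = \sqrt{-1270} = i \sqrt{1270}$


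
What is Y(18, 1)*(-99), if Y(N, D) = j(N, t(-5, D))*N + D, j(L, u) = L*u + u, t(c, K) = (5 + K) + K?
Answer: -237105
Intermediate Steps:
t(c, K) = 5 + 2*K
j(L, u) = u + L*u
Y(N, D) = D + N*(1 + N)*(5 + 2*D) (Y(N, D) = ((5 + 2*D)*(1 + N))*N + D = ((1 + N)*(5 + 2*D))*N + D = N*(1 + N)*(5 + 2*D) + D = D + N*(1 + N)*(5 + 2*D))
Y(18, 1)*(-99) = (1 + 18*(1 + 18)*(5 + 2*1))*(-99) = (1 + 18*19*(5 + 2))*(-99) = (1 + 18*19*7)*(-99) = (1 + 2394)*(-99) = 2395*(-99) = -237105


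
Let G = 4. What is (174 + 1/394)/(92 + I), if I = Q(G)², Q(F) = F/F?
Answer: 68557/36642 ≈ 1.8710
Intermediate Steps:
Q(F) = 1
I = 1 (I = 1² = 1)
(174 + 1/394)/(92 + I) = (174 + 1/394)/(92 + 1) = (174 + 1/394)/93 = (68557/394)*(1/93) = 68557/36642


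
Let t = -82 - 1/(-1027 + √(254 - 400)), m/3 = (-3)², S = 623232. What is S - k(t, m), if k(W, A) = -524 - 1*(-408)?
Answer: 623348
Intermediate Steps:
m = 27 (m = 3*(-3)² = 3*9 = 27)
t = -82 - 1/(-1027 + I*√146) (t = -82 - 1/(-1027 + √(-146)) = -82 - 1/(-1027 + I*√146) ≈ -81.999 + 1.1454e-5*I)
k(W, A) = -116 (k(W, A) = -524 + 408 = -116)
S - k(t, m) = 623232 - 1*(-116) = 623232 + 116 = 623348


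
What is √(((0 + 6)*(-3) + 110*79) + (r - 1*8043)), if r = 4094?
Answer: √4723 ≈ 68.724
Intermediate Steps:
√(((0 + 6)*(-3) + 110*79) + (r - 1*8043)) = √(((0 + 6)*(-3) + 110*79) + (4094 - 1*8043)) = √((6*(-3) + 8690) + (4094 - 8043)) = √((-18 + 8690) - 3949) = √(8672 - 3949) = √4723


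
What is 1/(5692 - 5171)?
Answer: 1/521 ≈ 0.0019194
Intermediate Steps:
1/(5692 - 5171) = 1/521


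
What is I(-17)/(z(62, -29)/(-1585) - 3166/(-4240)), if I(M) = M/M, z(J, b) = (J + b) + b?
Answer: 134408/100023 ≈ 1.3438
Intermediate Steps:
z(J, b) = J + 2*b
I(M) = 1
I(-17)/(z(62, -29)/(-1585) - 3166/(-4240)) = 1/((62 + 2*(-29))/(-1585) - 3166/(-4240)) = 1/((62 - 58)*(-1/1585) - 3166*(-1/4240)) = 1/(4*(-1/1585) + 1583/2120) = 1/(-4/1585 + 1583/2120) = 1/(100023/134408) = 1*(134408/100023) = 134408/100023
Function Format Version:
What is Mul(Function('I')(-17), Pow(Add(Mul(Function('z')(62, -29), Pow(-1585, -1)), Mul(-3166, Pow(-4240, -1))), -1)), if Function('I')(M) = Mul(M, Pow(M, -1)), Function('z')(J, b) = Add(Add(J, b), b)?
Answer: Rational(134408, 100023) ≈ 1.3438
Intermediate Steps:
Function('z')(J, b) = Add(J, Mul(2, b))
Function('I')(M) = 1
Mul(Function('I')(-17), Pow(Add(Mul(Function('z')(62, -29), Pow(-1585, -1)), Mul(-3166, Pow(-4240, -1))), -1)) = Mul(1, Pow(Add(Mul(Add(62, Mul(2, -29)), Pow(-1585, -1)), Mul(-3166, Pow(-4240, -1))), -1)) = Mul(1, Pow(Add(Mul(Add(62, -58), Rational(-1, 1585)), Mul(-3166, Rational(-1, 4240))), -1)) = Mul(1, Pow(Add(Mul(4, Rational(-1, 1585)), Rational(1583, 2120)), -1)) = Mul(1, Pow(Add(Rational(-4, 1585), Rational(1583, 2120)), -1)) = Mul(1, Pow(Rational(100023, 134408), -1)) = Mul(1, Rational(134408, 100023)) = Rational(134408, 100023)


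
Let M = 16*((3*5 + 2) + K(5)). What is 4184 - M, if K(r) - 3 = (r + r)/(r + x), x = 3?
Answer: 3844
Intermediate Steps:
K(r) = 3 + 2*r/(3 + r) (K(r) = 3 + (r + r)/(r + 3) = 3 + (2*r)/(3 + r) = 3 + 2*r/(3 + r))
M = 340 (M = 16*((3*5 + 2) + (9 + 5*5)/(3 + 5)) = 16*((15 + 2) + (9 + 25)/8) = 16*(17 + (⅛)*34) = 16*(17 + 17/4) = 16*(85/4) = 340)
4184 - M = 4184 - 1*340 = 4184 - 340 = 3844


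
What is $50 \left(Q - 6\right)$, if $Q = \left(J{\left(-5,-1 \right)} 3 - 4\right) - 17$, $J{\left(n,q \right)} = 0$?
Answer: $-1350$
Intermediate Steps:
$Q = -21$ ($Q = \left(0 \cdot 3 - 4\right) - 17 = \left(0 - 4\right) - 17 = -4 - 17 = -21$)
$50 \left(Q - 6\right) = 50 \left(-21 - 6\right) = 50 \left(-27\right) = -1350$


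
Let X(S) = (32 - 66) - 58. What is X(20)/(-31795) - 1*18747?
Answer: -596060773/31795 ≈ -18747.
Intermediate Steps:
X(S) = -92 (X(S) = -34 - 58 = -92)
X(20)/(-31795) - 1*18747 = -92/(-31795) - 1*18747 = -92*(-1/31795) - 18747 = 92/31795 - 18747 = -596060773/31795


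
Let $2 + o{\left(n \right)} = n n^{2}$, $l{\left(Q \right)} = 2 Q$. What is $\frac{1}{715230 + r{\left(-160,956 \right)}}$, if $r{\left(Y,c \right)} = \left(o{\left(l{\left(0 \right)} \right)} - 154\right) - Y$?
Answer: $\frac{1}{715234} \approx 1.3981 \cdot 10^{-6}$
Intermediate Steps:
$o{\left(n \right)} = -2 + n^{3}$ ($o{\left(n \right)} = -2 + n n^{2} = -2 + n^{3}$)
$r{\left(Y,c \right)} = -156 - Y$ ($r{\left(Y,c \right)} = \left(\left(-2 + \left(2 \cdot 0\right)^{3}\right) - 154\right) - Y = \left(\left(-2 + 0^{3}\right) - 154\right) - Y = \left(\left(-2 + 0\right) - 154\right) - Y = \left(-2 - 154\right) - Y = -156 - Y$)
$\frac{1}{715230 + r{\left(-160,956 \right)}} = \frac{1}{715230 - -4} = \frac{1}{715230 + \left(-156 + 160\right)} = \frac{1}{715230 + 4} = \frac{1}{715234}$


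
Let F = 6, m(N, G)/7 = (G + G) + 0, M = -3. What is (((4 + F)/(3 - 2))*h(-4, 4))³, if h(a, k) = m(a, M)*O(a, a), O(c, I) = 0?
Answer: 0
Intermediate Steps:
m(N, G) = 14*G (m(N, G) = 7*((G + G) + 0) = 7*(2*G + 0) = 7*(2*G) = 14*G)
h(a, k) = 0 (h(a, k) = (14*(-3))*0 = -42*0 = 0)
(((4 + F)/(3 - 2))*h(-4, 4))³ = (((4 + 6)/(3 - 2))*0)³ = ((10/1)*0)³ = ((10*1)*0)³ = (10*0)³ = 0³ = 0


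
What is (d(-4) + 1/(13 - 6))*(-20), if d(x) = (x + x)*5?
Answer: 5580/7 ≈ 797.14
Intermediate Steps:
d(x) = 10*x (d(x) = (2*x)*5 = 10*x)
(d(-4) + 1/(13 - 6))*(-20) = (10*(-4) + 1/(13 - 6))*(-20) = (-40 + 1/7)*(-20) = (-40 + ⅐)*(-20) = -279/7*(-20) = 5580/7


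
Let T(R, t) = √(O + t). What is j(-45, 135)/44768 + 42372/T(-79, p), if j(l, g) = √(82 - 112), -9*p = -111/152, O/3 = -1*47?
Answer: I*(-3793819392*√7325526 + 64259*√30)/2876746912 ≈ -3569.4*I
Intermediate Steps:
O = -141 (O = 3*(-1*47) = 3*(-47) = -141)
p = 37/456 (p = -(-37)/(3*152) = -⅑*(-111/152) = 37/456 ≈ 0.081140)
j(l, g) = I*√30 (j(l, g) = √(-30) = I*√30)
T(R, t) = √(-141 + t)
j(-45, 135)/44768 + 42372/T(-79, p) = (I*√30)/44768 + 42372/(√(-141 + 37/456)) = (I*√30)*(1/44768) + 42372/(√(-64259/456)) = I*√30/44768 + 42372/((I*√7325526/228)) = I*√30/44768 + 42372*(-2*I*√7325526/64259) = I*√30/44768 - 84744*I*√7325526/64259 = -84744*I*√7325526/64259 + I*√30/44768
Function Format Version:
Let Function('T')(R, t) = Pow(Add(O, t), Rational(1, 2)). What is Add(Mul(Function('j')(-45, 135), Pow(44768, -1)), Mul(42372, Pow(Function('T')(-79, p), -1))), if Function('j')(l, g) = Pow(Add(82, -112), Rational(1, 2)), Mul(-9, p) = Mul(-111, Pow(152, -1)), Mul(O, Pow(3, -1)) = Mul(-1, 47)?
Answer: Mul(Rational(1, 2876746912), I, Add(Mul(-3793819392, Pow(7325526, Rational(1, 2))), Mul(64259, Pow(30, Rational(1, 2))))) ≈ Mul(-3569.4, I)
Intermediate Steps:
O = -141 (O = Mul(3, Mul(-1, 47)) = Mul(3, -47) = -141)
p = Rational(37, 456) (p = Mul(Rational(-1, 9), Mul(-111, Pow(152, -1))) = Mul(Rational(-1, 9), Mul(-111, Rational(1, 152))) = Mul(Rational(-1, 9), Rational(-111, 152)) = Rational(37, 456) ≈ 0.081140)
Function('j')(l, g) = Mul(I, Pow(30, Rational(1, 2))) (Function('j')(l, g) = Pow(-30, Rational(1, 2)) = Mul(I, Pow(30, Rational(1, 2))))
Function('T')(R, t) = Pow(Add(-141, t), Rational(1, 2))
Add(Mul(Function('j')(-45, 135), Pow(44768, -1)), Mul(42372, Pow(Function('T')(-79, p), -1))) = Add(Mul(Mul(I, Pow(30, Rational(1, 2))), Pow(44768, -1)), Mul(42372, Pow(Pow(Add(-141, Rational(37, 456)), Rational(1, 2)), -1))) = Add(Mul(Mul(I, Pow(30, Rational(1, 2))), Rational(1, 44768)), Mul(42372, Pow(Pow(Rational(-64259, 456), Rational(1, 2)), -1))) = Add(Mul(Rational(1, 44768), I, Pow(30, Rational(1, 2))), Mul(42372, Pow(Mul(Rational(1, 228), I, Pow(7325526, Rational(1, 2))), -1))) = Add(Mul(Rational(1, 44768), I, Pow(30, Rational(1, 2))), Mul(42372, Mul(Rational(-2, 64259), I, Pow(7325526, Rational(1, 2))))) = Add(Mul(Rational(1, 44768), I, Pow(30, Rational(1, 2))), Mul(Rational(-84744, 64259), I, Pow(7325526, Rational(1, 2)))) = Add(Mul(Rational(-84744, 64259), I, Pow(7325526, Rational(1, 2))), Mul(Rational(1, 44768), I, Pow(30, Rational(1, 2))))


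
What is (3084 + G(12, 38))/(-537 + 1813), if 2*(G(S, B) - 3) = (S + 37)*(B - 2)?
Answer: 3969/1276 ≈ 3.1105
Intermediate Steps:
G(S, B) = 3 + (-2 + B)*(37 + S)/2 (G(S, B) = 3 + ((S + 37)*(B - 2))/2 = 3 + ((37 + S)*(-2 + B))/2 = 3 + ((-2 + B)*(37 + S))/2 = 3 + (-2 + B)*(37 + S)/2)
(3084 + G(12, 38))/(-537 + 1813) = (3084 + (-34 - 1*12 + (37/2)*38 + (½)*38*12))/(-537 + 1813) = (3084 + (-34 - 12 + 703 + 228))/1276 = (3084 + 885)*(1/1276) = 3969*(1/1276) = 3969/1276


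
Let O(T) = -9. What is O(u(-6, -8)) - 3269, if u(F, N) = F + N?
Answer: -3278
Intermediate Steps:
O(u(-6, -8)) - 3269 = -9 - 3269 = -3278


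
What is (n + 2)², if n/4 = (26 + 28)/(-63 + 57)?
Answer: 1156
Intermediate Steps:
n = -36 (n = 4*((26 + 28)/(-63 + 57)) = 4*(54/(-6)) = 4*(54*(-⅙)) = 4*(-9) = -36)
(n + 2)² = (-36 + 2)² = (-34)² = 1156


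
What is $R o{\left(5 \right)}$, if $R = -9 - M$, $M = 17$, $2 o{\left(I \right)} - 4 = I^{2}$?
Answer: $-377$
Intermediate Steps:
$o{\left(I \right)} = 2 + \frac{I^{2}}{2}$
$R = -26$ ($R = -9 - 17 = -26$)
$R o{\left(5 \right)} = - 26 \left(2 + \frac{5^{2}}{2}\right) = - 26 \left(2 + \frac{1}{2} \cdot 25\right) = - 26 \left(2 + \frac{25}{2}\right) = \left(-26\right) \frac{29}{2} = -377$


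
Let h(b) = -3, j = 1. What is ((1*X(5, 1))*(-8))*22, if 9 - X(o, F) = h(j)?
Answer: -2112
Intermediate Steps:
X(o, F) = 12 (X(o, F) = 9 - 1*(-3) = 9 + 3 = 12)
((1*X(5, 1))*(-8))*22 = ((1*12)*(-8))*22 = (12*(-8))*22 = -96*22 = -2112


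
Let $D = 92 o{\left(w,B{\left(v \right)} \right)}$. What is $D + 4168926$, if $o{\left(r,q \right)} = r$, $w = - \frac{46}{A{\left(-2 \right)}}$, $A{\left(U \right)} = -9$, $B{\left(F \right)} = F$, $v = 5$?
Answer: $\frac{37524566}{9} \approx 4.1694 \cdot 10^{6}$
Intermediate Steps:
$w = \frac{46}{9}$ ($w = - \frac{46}{-9} = \left(-46\right) \left(- \frac{1}{9}\right) = \frac{46}{9} \approx 5.1111$)
$D = \frac{4232}{9}$ ($D = 92 \cdot \frac{46}{9} = \frac{4232}{9} \approx 470.22$)
$D + 4168926 = \frac{4232}{9} + 4168926 = \frac{37524566}{9}$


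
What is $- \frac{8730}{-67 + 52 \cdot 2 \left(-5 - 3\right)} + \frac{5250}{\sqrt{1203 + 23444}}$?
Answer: $\frac{8730}{899} + \frac{750 \sqrt{503}}{503} \approx 43.152$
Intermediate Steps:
$- \frac{8730}{-67 + 52 \cdot 2 \left(-5 - 3\right)} + \frac{5250}{\sqrt{1203 + 23444}} = - \frac{8730}{-67 + 52 \cdot 2 \left(-8\right)} + \frac{5250}{\sqrt{24647}} = - \frac{8730}{-67 + 52 \left(-16\right)} + \frac{5250}{7 \sqrt{503}} = - \frac{8730}{-67 - 832} + 5250 \frac{\sqrt{503}}{3521} = - \frac{8730}{-899} + \frac{750 \sqrt{503}}{503} = \left(-8730\right) \left(- \frac{1}{899}\right) + \frac{750 \sqrt{503}}{503} = \frac{8730}{899} + \frac{750 \sqrt{503}}{503}$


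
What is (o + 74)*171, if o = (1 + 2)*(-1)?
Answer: 12141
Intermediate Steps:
o = -3 (o = 3*(-1) = -3)
(o + 74)*171 = (-3 + 74)*171 = 71*171 = 12141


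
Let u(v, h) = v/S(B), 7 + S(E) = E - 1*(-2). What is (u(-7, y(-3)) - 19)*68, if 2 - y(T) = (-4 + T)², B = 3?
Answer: -1054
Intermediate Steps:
y(T) = 2 - (-4 + T)²
S(E) = -5 + E (S(E) = -7 + (E - 1*(-2)) = -7 + (E + 2) = -7 + (2 + E) = -5 + E)
u(v, h) = -v/2 (u(v, h) = v/(-5 + 3) = v/(-2) = v*(-½) = -v/2)
(u(-7, y(-3)) - 19)*68 = (-½*(-7) - 19)*68 = (7/2 - 19)*68 = -31/2*68 = -1054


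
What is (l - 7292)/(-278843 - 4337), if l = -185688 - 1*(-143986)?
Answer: 24497/141590 ≈ 0.17301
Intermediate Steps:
l = -41702 (l = -185688 + 143986 = -41702)
(l - 7292)/(-278843 - 4337) = (-41702 - 7292)/(-278843 - 4337) = -48994/(-283180) = -48994*(-1/283180) = 24497/141590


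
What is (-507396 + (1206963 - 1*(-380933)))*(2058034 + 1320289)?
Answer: 3650278001500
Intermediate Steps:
(-507396 + (1206963 - 1*(-380933)))*(2058034 + 1320289) = (-507396 + (1206963 + 380933))*3378323 = (-507396 + 1587896)*3378323 = 1080500*3378323 = 3650278001500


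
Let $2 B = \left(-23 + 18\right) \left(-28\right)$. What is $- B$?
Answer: $-70$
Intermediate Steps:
$B = 70$ ($B = \frac{\left(-23 + 18\right) \left(-28\right)}{2} = \frac{\left(-5\right) \left(-28\right)}{2} = \frac{1}{2} \cdot 140 = 70$)
$- B = \left(-1\right) 70 = -70$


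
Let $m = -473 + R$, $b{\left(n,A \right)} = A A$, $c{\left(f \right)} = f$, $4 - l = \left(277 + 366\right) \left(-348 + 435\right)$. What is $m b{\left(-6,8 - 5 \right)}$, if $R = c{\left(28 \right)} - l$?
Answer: $499428$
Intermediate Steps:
$l = -55937$ ($l = 4 - \left(277 + 366\right) \left(-348 + 435\right) = 4 - 643 \cdot 87 = 4 - 55941 = -55937$)
$b{\left(n,A \right)} = A^{2}$
$R = 55965$ ($R = 28 - -55937 = 28 + 55937 = 55965$)
$m = 55492$ ($m = -473 + 55965 = 55492$)
$m b{\left(-6,8 - 5 \right)} = 55492 \left(8 - 5\right)^{2} = 55492 \cdot 3^{2} = 55492 \cdot 9 = 499428$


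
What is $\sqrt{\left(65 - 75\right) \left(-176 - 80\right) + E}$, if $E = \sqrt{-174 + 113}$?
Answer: $\sqrt{2560 + i \sqrt{61}} \approx 50.596 + 0.07718 i$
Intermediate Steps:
$E = i \sqrt{61}$ ($E = \sqrt{-61} = i \sqrt{61} \approx 7.8102 i$)
$\sqrt{\left(65 - 75\right) \left(-176 - 80\right) + E} = \sqrt{\left(65 - 75\right) \left(-176 - 80\right) + i \sqrt{61}} = \sqrt{\left(-10\right) \left(-256\right) + i \sqrt{61}} = \sqrt{2560 + i \sqrt{61}}$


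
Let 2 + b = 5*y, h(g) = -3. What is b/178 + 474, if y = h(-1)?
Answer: 84355/178 ≈ 473.90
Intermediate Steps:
y = -3
b = -17 (b = -2 + 5*(-3) = -2 - 15 = -17)
b/178 + 474 = -17/178 + 474 = 84355/178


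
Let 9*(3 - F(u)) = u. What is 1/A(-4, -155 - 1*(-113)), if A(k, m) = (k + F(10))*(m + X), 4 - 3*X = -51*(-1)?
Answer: 27/3287 ≈ 0.0082142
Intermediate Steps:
F(u) = 3 - u/9
X = -47/3 (X = 4/3 - (-17)*(-1) = 4/3 - ⅓*51 = 4/3 - 17 = -47/3 ≈ -15.667)
A(k, m) = (-47/3 + m)*(17/9 + k) (A(k, m) = (k + (3 - ⅑*10))*(m - 47/3) = (k + (3 - 10/9))*(-47/3 + m) = (k + 17/9)*(-47/3 + m) = (17/9 + k)*(-47/3 + m) = (-47/3 + m)*(17/9 + k))
1/A(-4, -155 - 1*(-113)) = 1/(-799/27 - 47/3*(-4) + 17*(-155 - 1*(-113))/9 - 4*(-155 - 1*(-113))) = 1/(-799/27 + 188/3 + 17*(-155 + 113)/9 - 4*(-155 + 113)) = 1/(-799/27 + 188/3 + (17/9)*(-42) - 4*(-42)) = 1/(-799/27 + 188/3 - 238/3 + 168) = 1/(3287/27) = 27/3287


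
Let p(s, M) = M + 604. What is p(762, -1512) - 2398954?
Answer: -2399862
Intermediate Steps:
p(s, M) = 604 + M
p(762, -1512) - 2398954 = (604 - 1512) - 2398954 = -908 - 2398954 = -2399862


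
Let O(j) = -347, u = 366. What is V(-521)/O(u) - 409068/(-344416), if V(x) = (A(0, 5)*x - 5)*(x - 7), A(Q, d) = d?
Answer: -118622713671/29878088 ≈ -3970.2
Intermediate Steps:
V(x) = (-7 + x)*(-5 + 5*x) (V(x) = (5*x - 5)*(x - 7) = (-5 + 5*x)*(-7 + x) = (-7 + x)*(-5 + 5*x))
V(-521)/O(u) - 409068/(-344416) = (35 - 40*(-521) + 5*(-521)²)/(-347) - 409068/(-344416) = (35 + 20840 + 5*271441)*(-1/347) - 409068*(-1/344416) = (35 + 20840 + 1357205)*(-1/347) + 102267/86104 = 1378080*(-1/347) + 102267/86104 = -1378080/347 + 102267/86104 = -118622713671/29878088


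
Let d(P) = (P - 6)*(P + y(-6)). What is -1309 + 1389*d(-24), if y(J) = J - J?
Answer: 998771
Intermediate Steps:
y(J) = 0
d(P) = P*(-6 + P) (d(P) = (P - 6)*(P + 0) = (-6 + P)*P = P*(-6 + P))
-1309 + 1389*d(-24) = -1309 + 1389*(-24*(-6 - 24)) = -1309 + 1389*(-24*(-30)) = -1309 + 1389*720 = -1309 + 1000080 = 998771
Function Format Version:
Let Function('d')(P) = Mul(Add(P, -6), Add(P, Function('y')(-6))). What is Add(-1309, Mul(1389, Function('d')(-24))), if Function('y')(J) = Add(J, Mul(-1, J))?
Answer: 998771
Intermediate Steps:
Function('y')(J) = 0
Function('d')(P) = Mul(P, Add(-6, P)) (Function('d')(P) = Mul(Add(P, -6), Add(P, 0)) = Mul(Add(-6, P), P) = Mul(P, Add(-6, P)))
Add(-1309, Mul(1389, Function('d')(-24))) = Add(-1309, Mul(1389, Mul(-24, Add(-6, -24)))) = Add(-1309, Mul(1389, Mul(-24, -30))) = Add(-1309, Mul(1389, 720)) = Add(-1309, 1000080) = 998771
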